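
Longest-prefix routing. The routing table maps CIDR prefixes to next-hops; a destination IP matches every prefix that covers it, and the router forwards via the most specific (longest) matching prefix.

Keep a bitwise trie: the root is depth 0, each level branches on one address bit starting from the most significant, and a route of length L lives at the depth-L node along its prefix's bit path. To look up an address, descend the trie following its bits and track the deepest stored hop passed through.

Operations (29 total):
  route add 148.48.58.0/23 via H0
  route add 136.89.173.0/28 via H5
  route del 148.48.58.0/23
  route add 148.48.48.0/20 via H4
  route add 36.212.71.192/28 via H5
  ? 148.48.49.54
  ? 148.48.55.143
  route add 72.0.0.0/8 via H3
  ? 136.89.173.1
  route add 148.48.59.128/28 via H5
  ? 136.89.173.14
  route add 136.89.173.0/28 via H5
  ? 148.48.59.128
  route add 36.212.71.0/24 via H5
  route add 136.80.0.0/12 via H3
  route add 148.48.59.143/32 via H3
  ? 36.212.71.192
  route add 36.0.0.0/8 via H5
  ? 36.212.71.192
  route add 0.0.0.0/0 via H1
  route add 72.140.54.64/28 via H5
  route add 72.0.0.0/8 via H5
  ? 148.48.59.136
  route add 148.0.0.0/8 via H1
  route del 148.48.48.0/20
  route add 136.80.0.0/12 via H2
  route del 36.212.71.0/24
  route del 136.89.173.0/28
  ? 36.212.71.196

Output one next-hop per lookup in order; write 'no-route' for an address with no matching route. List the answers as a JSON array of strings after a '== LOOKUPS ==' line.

Trace:
  + 148.48.58.0/23 (H0) depth=23
  + 136.89.173.0/28 (H5) depth=28
  del 148.48.58.0/23 (clear depth 23)
  + 148.48.48.0/20 (H4) depth=20
  + 36.212.71.192/28 (H5) depth=28
  ? 148.48.49.54  path d0:-→d1:-→d2:-→d3:-→d4:-→d5:-→d6:-→d7:-→d8:-→d9:-→d10:-→d11:-→d12:-→d13:-→d14:-→d15:-→d16:-→d17:-→d18:-→d19:-→d20:H4  best=H4
  ? 148.48.55.143  path d0:-→d1:-→d2:-→d3:-→d4:-→d5:-→d6:-→d7:-→d8:-→d9:-→d10:-→d11:-→d12:-→d13:-→d14:-→d15:-→d16:-→d17:-→d18:-→d19:-→d20:H4  best=H4
  + 72.0.0.0/8 (H3) depth=8
  ? 136.89.173.1  path d0:-→d1:-→d2:-→d3:-→d4:-→d5:-→d6:-→d7:-→d8:-→d9:-→d10:-→d11:-→d12:-→d13:-→d14:-→d15:-→d16:-→d17:-→d18:-→d19:-→d20:-→d21:-→d22:-→d23:-→d24:-→d25:-→d26:-→d27:-→d28:H5  best=H5
  + 148.48.59.128/28 (H5) depth=28
  ? 136.89.173.14  path d0:-→d1:-→d2:-→d3:-→d4:-→d5:-→d6:-→d7:-→d8:-→d9:-→d10:-→d11:-→d12:-→d13:-→d14:-→d15:-→d16:-→d17:-→d18:-→d19:-→d20:-→d21:-→d22:-→d23:-→d24:-→d25:-→d26:-→d27:-→d28:H5  best=H5
  + 136.89.173.0/28 (H5) depth=28
  ? 148.48.59.128  path d0:-→d1:-→d2:-→d3:-→d4:-→d5:-→d6:-→d7:-→d8:-→d9:-→d10:-→d11:-→d12:-→d13:-→d14:-→d15:-→d16:-→d17:-→d18:-→d19:-→d20:H4→d21:-→d22:-→d23:-→d24:-→d25:-→d26:-→d27:-→d28:H5  best=H5
  + 36.212.71.0/24 (H5) depth=24
  + 136.80.0.0/12 (H3) depth=12
  + 148.48.59.143/32 (H3) depth=32
  ? 36.212.71.192  path d0:-→d1:-→d2:-→d3:-→d4:-→d5:-→d6:-→d7:-→d8:-→d9:-→d10:-→d11:-→d12:-→d13:-→d14:-→d15:-→d16:-→d17:-→d18:-→d19:-→d20:-→d21:-→d22:-→d23:-→d24:H5→d25:-→d26:-→d27:-→d28:H5  best=H5
  + 36.0.0.0/8 (H5) depth=8
  ? 36.212.71.192  path d0:-→d1:-→d2:-→d3:-→d4:-→d5:-→d6:-→d7:-→d8:H5→d9:-→d10:-→d11:-→d12:-→d13:-→d14:-→d15:-→d16:-→d17:-→d18:-→d19:-→d20:-→d21:-→d22:-→d23:-→d24:H5→d25:-→d26:-→d27:-→d28:H5  best=H5
  + 0.0.0.0/0 (H1) depth=0
  + 72.140.54.64/28 (H5) depth=28
  + 72.0.0.0/8 (H5) depth=8
  ? 148.48.59.136  path d0:H1→d1:-→d2:-→d3:-→d4:-→d5:-→d6:-→d7:-→d8:-→d9:-→d10:-→d11:-→d12:-→d13:-→d14:-→d15:-→d16:-→d17:-→d18:-→d19:-→d20:H4→d21:-→d22:-→d23:-→d24:-→d25:-→d26:-→d27:-→d28:H5→d29:-  best=H5
  + 148.0.0.0/8 (H1) depth=8
  del 148.48.48.0/20 (clear depth 20)
  + 136.80.0.0/12 (H2) depth=12
  del 36.212.71.0/24 (clear depth 24)
  del 136.89.173.0/28 (clear depth 28)
  ? 36.212.71.196  path d0:H1→d1:-→d2:-→d3:-→d4:-→d5:-→d6:-→d7:-→d8:H5→d9:-→d10:-→d11:-→d12:-→d13:-→d14:-→d15:-→d16:-→d17:-→d18:-→d19:-→d20:-→d21:-→d22:-→d23:-→d24:-→d25:-→d26:-→d27:-→d28:H5  best=H5

== LOOKUPS ==
["H4","H4","H5","H5","H5","H5","H5","H5","H5"]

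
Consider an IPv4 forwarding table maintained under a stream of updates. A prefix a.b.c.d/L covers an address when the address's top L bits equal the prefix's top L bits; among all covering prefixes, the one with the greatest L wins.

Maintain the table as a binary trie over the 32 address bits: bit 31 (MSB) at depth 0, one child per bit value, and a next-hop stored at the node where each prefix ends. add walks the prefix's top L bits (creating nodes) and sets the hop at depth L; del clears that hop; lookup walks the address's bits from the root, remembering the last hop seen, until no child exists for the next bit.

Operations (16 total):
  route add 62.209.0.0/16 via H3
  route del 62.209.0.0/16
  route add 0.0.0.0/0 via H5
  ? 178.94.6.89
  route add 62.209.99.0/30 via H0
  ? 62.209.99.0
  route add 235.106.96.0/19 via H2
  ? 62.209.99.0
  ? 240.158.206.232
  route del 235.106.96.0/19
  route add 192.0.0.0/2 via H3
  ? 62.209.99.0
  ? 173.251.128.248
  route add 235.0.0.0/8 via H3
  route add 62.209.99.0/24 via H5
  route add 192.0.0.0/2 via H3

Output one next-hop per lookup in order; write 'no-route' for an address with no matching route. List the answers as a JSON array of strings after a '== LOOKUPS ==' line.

Process each operation:
  add 62.209.0.0/16 -> H3 at depth 16
  del 62.209.0.0/16 (clear depth 16)
  add 0.0.0.0/0 -> H5 at depth 0
  lookup 178.94.6.89: bits ε walk d0:H5 -> H5
  add 62.209.99.0/30 -> H0 at depth 30
  lookup 62.209.99.0: bits 001111101101000101100011000000 walk d0:H5→d1:-→d2:-→d3:-→d4:-→d5:-→d6:-→d7:-→d8:-→d9:-→d10:-→d11:-→d12:-→d13:-→d14:-→d15:-→d16:-→d17:-→d18:-→d19:-→d20:-→d21:-→d22:-→d23:-→d24:-→d25:-→d26:-→d27:-→d28:-→d29:-→d30:H0 -> H0
  add 235.106.96.0/19 -> H2 at depth 19
  lookup 62.209.99.0: bits 001111101101000101100011000000 walk d0:H5→d1:-→d2:-→d3:-→d4:-→d5:-→d6:-→d7:-→d8:-→d9:-→d10:-→d11:-→d12:-→d13:-→d14:-→d15:-→d16:-→d17:-→d18:-→d19:-→d20:-→d21:-→d22:-→d23:-→d24:-→d25:-→d26:-→d27:-→d28:-→d29:-→d30:H0 -> H0
  lookup 240.158.206.232: bits 111 walk d0:H5→d1:-→d2:-→d3:- -> H5
  del 235.106.96.0/19 (clear depth 19)
  add 192.0.0.0/2 -> H3 at depth 2
  lookup 62.209.99.0: bits 001111101101000101100011000000 walk d0:H5→d1:-→d2:-→d3:-→d4:-→d5:-→d6:-→d7:-→d8:-→d9:-→d10:-→d11:-→d12:-→d13:-→d14:-→d15:-→d16:-→d17:-→d18:-→d19:-→d20:-→d21:-→d22:-→d23:-→d24:-→d25:-→d26:-→d27:-→d28:-→d29:-→d30:H0 -> H0
  lookup 173.251.128.248: bits 1 walk d0:H5→d1:- -> H5
  add 235.0.0.0/8 -> H3 at depth 8
  add 62.209.99.0/24 -> H5 at depth 24
  add 192.0.0.0/2 -> H3 at depth 2

== LOOKUPS ==
["H5","H0","H0","H5","H0","H5"]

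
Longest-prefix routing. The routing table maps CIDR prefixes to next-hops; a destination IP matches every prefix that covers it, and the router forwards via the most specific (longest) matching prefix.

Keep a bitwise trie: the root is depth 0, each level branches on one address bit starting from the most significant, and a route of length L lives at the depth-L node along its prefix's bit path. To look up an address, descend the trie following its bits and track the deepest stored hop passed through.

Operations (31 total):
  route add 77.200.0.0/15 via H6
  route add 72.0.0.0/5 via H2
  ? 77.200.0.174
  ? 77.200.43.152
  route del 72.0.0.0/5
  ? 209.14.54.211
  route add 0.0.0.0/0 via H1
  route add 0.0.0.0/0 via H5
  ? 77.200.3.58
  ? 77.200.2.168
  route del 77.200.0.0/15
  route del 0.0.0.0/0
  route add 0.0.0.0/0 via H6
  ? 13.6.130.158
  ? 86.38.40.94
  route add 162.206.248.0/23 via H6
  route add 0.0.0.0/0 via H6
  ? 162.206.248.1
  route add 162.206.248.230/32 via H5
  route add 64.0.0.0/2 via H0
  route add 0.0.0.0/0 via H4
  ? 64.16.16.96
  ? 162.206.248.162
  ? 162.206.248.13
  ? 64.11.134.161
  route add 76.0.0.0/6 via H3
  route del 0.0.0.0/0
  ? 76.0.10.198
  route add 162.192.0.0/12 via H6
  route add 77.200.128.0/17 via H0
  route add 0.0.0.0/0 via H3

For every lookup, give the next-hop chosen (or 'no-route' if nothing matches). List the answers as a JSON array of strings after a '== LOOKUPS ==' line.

Trace:
  + 77.200.0.0/15 (H6) depth=15
  + 72.0.0.0/5 (H2) depth=5
  Q 77.200.0.174: descend 010011011100100 ; hops seen [H2,H6] ; pick H6
  Q 77.200.43.152: descend 010011011100100 ; hops seen [H2,H6] ; pick H6
  - 72.0.0.0/5 clear@5
  Q 209.14.54.211: descend ε ; hops seen [∅] ; pick no-route
  + 0.0.0.0/0 (H1) depth=0
  + 0.0.0.0/0 (H5) depth=0
  Q 77.200.3.58: descend 010011011100100 ; hops seen [H5,H6] ; pick H6
  Q 77.200.2.168: descend 010011011100100 ; hops seen [H5,H6] ; pick H6
  - 77.200.0.0/15 clear@15
  - 0.0.0.0/0 clear@0
  + 0.0.0.0/0 (H6) depth=0
  Q 13.6.130.158: descend 0 ; hops seen [H6] ; pick H6
  Q 86.38.40.94: descend 010 ; hops seen [H6] ; pick H6
  + 162.206.248.0/23 (H6) depth=23
  + 0.0.0.0/0 (H6) depth=0
  Q 162.206.248.1: descend 10100010110011101111100 ; hops seen [H6,H6] ; pick H6
  + 162.206.248.230/32 (H5) depth=32
  + 64.0.0.0/2 (H0) depth=2
  + 0.0.0.0/0 (H4) depth=0
  Q 64.16.16.96: descend 0100 ; hops seen [H4,H0] ; pick H0
  Q 162.206.248.162: descend 1010001011001110111110001 ; hops seen [H4,H6] ; pick H6
  Q 162.206.248.13: descend 101000101100111011111000 ; hops seen [H4,H6] ; pick H6
  Q 64.11.134.161: descend 0100 ; hops seen [H4,H0] ; pick H0
  + 76.0.0.0/6 (H3) depth=6
  - 0.0.0.0/0 clear@0
  Q 76.0.10.198: descend 0100110 ; hops seen [H0,H3] ; pick H3
  + 162.192.0.0/12 (H6) depth=12
  + 77.200.128.0/17 (H0) depth=17
  + 0.0.0.0/0 (H3) depth=0

== LOOKUPS ==
["H6","H6","no-route","H6","H6","H6","H6","H6","H0","H6","H6","H0","H3"]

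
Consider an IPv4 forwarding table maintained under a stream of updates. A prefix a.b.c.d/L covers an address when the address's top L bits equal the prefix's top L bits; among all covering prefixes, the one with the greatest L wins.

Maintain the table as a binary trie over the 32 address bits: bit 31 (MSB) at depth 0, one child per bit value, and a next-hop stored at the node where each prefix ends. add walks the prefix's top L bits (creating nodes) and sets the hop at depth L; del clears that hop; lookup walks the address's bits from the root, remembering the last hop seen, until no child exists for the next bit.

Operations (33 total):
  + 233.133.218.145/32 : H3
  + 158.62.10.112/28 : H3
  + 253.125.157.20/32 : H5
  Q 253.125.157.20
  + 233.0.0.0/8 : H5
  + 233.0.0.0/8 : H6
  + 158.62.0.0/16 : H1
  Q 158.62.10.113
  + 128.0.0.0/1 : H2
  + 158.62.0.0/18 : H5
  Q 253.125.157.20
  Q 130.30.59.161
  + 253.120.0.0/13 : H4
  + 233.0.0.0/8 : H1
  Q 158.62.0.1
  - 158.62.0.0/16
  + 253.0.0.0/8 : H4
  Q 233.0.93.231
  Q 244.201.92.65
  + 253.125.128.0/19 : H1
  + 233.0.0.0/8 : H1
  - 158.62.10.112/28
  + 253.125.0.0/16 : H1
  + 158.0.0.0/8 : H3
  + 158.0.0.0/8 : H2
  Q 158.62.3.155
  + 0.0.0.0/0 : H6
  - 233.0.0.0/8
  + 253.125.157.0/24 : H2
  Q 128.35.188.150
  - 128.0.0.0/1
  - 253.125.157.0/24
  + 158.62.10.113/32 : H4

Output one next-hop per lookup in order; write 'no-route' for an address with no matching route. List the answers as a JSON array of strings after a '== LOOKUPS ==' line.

Apply in order:
  + 233.133.218.145/32 (H3) depth=32
  + 158.62.10.112/28 (H3) depth=28
  + 253.125.157.20/32 (H5) depth=32
  lookup 253.125.157.20: bits 11111101011111011001110100010100 walk d0:-→d1:-→d2:-→d3:-→d4:-→d5:-→d6:-→d7:-→d8:-→d9:-→d10:-→d11:-→d12:-→d13:-→d14:-→d15:-→d16:-→d17:-→d18:-→d19:-→d20:-→d21:-→d22:-→d23:-→d24:-→d25:-→d26:-→d27:-→d28:-→d29:-→d30:-→d31:-→d32:H5 -> H5
  + 233.0.0.0/8 (H5) depth=8
  + 233.0.0.0/8 (H6) depth=8
  + 158.62.0.0/16 (H1) depth=16
  lookup 158.62.10.113: bits 1001111000111110000010100111 walk d0:-→d1:-→d2:-→d3:-→d4:-→d5:-→d6:-→d7:-→d8:-→d9:-→d10:-→d11:-→d12:-→d13:-→d14:-→d15:-→d16:H1→d17:-→d18:-→d19:-→d20:-→d21:-→d22:-→d23:-→d24:-→d25:-→d26:-→d27:-→d28:H3 -> H3
  + 128.0.0.0/1 (H2) depth=1
  + 158.62.0.0/18 (H5) depth=18
  lookup 253.125.157.20: bits 11111101011111011001110100010100 walk d0:-→d1:H2→d2:-→d3:-→d4:-→d5:-→d6:-→d7:-→d8:-→d9:-→d10:-→d11:-→d12:-→d13:-→d14:-→d15:-→d16:-→d17:-→d18:-→d19:-→d20:-→d21:-→d22:-→d23:-→d24:-→d25:-→d26:-→d27:-→d28:-→d29:-→d30:-→d31:-→d32:H5 -> H5
  lookup 130.30.59.161: bits 100 walk d0:-→d1:H2→d2:-→d3:- -> H2
  + 253.120.0.0/13 (H4) depth=13
  + 233.0.0.0/8 (H1) depth=8
  lookup 158.62.0.1: bits 10011110001111100000 walk d0:-→d1:H2→d2:-→d3:-→d4:-→d5:-→d6:-→d7:-→d8:-→d9:-→d10:-→d11:-→d12:-→d13:-→d14:-→d15:-→d16:H1→d17:-→d18:H5→d19:-→d20:- -> H5
  del 158.62.0.0/16 (clear depth 16)
  + 253.0.0.0/8 (H4) depth=8
  lookup 233.0.93.231: bits 11101001 walk d0:-→d1:H2→d2:-→d3:-→d4:-→d5:-→d6:-→d7:-→d8:H1 -> H1
  lookup 244.201.92.65: bits 1111 walk d0:-→d1:H2→d2:-→d3:-→d4:- -> H2
  + 253.125.128.0/19 (H1) depth=19
  + 233.0.0.0/8 (H1) depth=8
  del 158.62.10.112/28 (clear depth 28)
  + 253.125.0.0/16 (H1) depth=16
  + 158.0.0.0/8 (H3) depth=8
  + 158.0.0.0/8 (H2) depth=8
  lookup 158.62.3.155: bits 10011110001111100000 walk d0:-→d1:H2→d2:-→d3:-→d4:-→d5:-→d6:-→d7:-→d8:H2→d9:-→d10:-→d11:-→d12:-→d13:-→d14:-→d15:-→d16:-→d17:-→d18:H5→d19:-→d20:- -> H5
  + 0.0.0.0/0 (H6) depth=0
  del 233.0.0.0/8 (clear depth 8)
  + 253.125.157.0/24 (H2) depth=24
  lookup 128.35.188.150: bits 100 walk d0:H6→d1:H2→d2:-→d3:- -> H2
  del 128.0.0.0/1 (clear depth 1)
  del 253.125.157.0/24 (clear depth 24)
  + 158.62.10.113/32 (H4) depth=32

== LOOKUPS ==
["H5","H3","H5","H2","H5","H1","H2","H5","H2"]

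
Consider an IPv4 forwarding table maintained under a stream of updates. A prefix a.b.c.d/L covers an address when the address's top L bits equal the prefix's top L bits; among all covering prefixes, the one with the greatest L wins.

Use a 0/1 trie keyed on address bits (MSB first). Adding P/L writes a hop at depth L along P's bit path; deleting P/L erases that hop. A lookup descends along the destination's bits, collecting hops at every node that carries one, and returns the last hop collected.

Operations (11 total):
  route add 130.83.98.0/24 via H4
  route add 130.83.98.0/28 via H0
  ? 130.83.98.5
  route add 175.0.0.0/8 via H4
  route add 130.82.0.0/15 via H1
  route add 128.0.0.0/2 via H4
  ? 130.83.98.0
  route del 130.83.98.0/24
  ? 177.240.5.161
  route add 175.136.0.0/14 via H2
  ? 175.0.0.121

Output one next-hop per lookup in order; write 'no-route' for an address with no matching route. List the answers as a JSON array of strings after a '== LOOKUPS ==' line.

Process each operation:
  + 130.83.98.0/24 (H4) depth=24
  + 130.83.98.0/28 (H0) depth=28
  Q 130.83.98.5: descend 1000001001010011011000100000 ; hops seen [H4,H0] ; pick H0
  + 175.0.0.0/8 (H4) depth=8
  + 130.82.0.0/15 (H1) depth=15
  + 128.0.0.0/2 (H4) depth=2
  Q 130.83.98.0: descend 1000001001010011011000100000 ; hops seen [H4,H1,H4,H0] ; pick H0
  del 130.83.98.0/24 (clear depth 24)
  Q 177.240.5.161: descend 101 ; hops seen [H4] ; pick H4
  + 175.136.0.0/14 (H2) depth=14
  Q 175.0.0.121: descend 10101111 ; hops seen [H4,H4] ; pick H4

== LOOKUPS ==
["H0","H0","H4","H4"]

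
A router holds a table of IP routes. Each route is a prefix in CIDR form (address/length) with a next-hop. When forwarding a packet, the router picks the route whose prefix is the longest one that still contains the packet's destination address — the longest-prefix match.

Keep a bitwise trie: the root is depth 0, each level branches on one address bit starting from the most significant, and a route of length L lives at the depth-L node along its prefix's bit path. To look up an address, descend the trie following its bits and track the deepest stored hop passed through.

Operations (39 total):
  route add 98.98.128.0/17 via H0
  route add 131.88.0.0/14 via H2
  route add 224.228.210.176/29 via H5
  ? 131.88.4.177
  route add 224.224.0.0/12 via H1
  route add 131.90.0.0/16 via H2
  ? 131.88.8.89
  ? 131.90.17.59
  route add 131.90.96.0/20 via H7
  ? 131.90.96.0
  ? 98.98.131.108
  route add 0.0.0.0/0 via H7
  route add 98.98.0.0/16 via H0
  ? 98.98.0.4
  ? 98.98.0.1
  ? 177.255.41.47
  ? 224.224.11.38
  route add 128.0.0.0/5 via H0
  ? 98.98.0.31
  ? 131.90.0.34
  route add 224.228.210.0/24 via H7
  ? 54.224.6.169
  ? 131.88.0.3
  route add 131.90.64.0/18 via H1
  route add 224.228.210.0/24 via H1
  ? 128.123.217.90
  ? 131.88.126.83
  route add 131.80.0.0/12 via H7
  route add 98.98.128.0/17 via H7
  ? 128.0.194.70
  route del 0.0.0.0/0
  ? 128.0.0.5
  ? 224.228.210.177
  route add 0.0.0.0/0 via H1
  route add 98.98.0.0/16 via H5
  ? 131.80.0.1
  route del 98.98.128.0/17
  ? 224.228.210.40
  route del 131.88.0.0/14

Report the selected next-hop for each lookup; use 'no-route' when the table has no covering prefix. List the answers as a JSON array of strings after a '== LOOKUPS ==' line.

Apply in order:
  + 98.98.128.0/17 (H0) depth=17
  + 131.88.0.0/14 (H2) depth=14
  + 224.228.210.176/29 (H5) depth=29
  ? 131.88.4.177  path d0:-→d1:-→d2:-→d3:-→d4:-→d5:-→d6:-→d7:-→d8:-→d9:-→d10:-→d11:-→d12:-→d13:-→d14:H2  best=H2
  + 224.224.0.0/12 (H1) depth=12
  + 131.90.0.0/16 (H2) depth=16
  ? 131.88.8.89  path d0:-→d1:-→d2:-→d3:-→d4:-→d5:-→d6:-→d7:-→d8:-→d9:-→d10:-→d11:-→d12:-→d13:-→d14:H2  best=H2
  ? 131.90.17.59  path d0:-→d1:-→d2:-→d3:-→d4:-→d5:-→d6:-→d7:-→d8:-→d9:-→d10:-→d11:-→d12:-→d13:-→d14:H2→d15:-→d16:H2  best=H2
  + 131.90.96.0/20 (H7) depth=20
  ? 131.90.96.0  path d0:-→d1:-→d2:-→d3:-→d4:-→d5:-→d6:-→d7:-→d8:-→d9:-→d10:-→d11:-→d12:-→d13:-→d14:H2→d15:-→d16:H2→d17:-→d18:-→d19:-→d20:H7  best=H7
  ? 98.98.131.108  path d0:-→d1:-→d2:-→d3:-→d4:-→d5:-→d6:-→d7:-→d8:-→d9:-→d10:-→d11:-→d12:-→d13:-→d14:-→d15:-→d16:-→d17:H0  best=H0
  + 0.0.0.0/0 (H7) depth=0
  + 98.98.0.0/16 (H0) depth=16
  ? 98.98.0.4  path d0:H7→d1:-→d2:-→d3:-→d4:-→d5:-→d6:-→d7:-→d8:-→d9:-→d10:-→d11:-→d12:-→d13:-→d14:-→d15:-→d16:H0  best=H0
  ? 98.98.0.1  path d0:H7→d1:-→d2:-→d3:-→d4:-→d5:-→d6:-→d7:-→d8:-→d9:-→d10:-→d11:-→d12:-→d13:-→d14:-→d15:-→d16:H0  best=H0
  ? 177.255.41.47  path d0:H7→d1:-→d2:-  best=H7
  ? 224.224.11.38  path d0:H7→d1:-→d2:-→d3:-→d4:-→d5:-→d6:-→d7:-→d8:-→d9:-→d10:-→d11:-→d12:H1→d13:-  best=H1
  + 128.0.0.0/5 (H0) depth=5
  ? 98.98.0.31  path d0:H7→d1:-→d2:-→d3:-→d4:-→d5:-→d6:-→d7:-→d8:-→d9:-→d10:-→d11:-→d12:-→d13:-→d14:-→d15:-→d16:H0  best=H0
  ? 131.90.0.34  path d0:H7→d1:-→d2:-→d3:-→d4:-→d5:H0→d6:-→d7:-→d8:-→d9:-→d10:-→d11:-→d12:-→d13:-→d14:H2→d15:-→d16:H2→d17:-  best=H2
  + 224.228.210.0/24 (H7) depth=24
  ? 54.224.6.169  path d0:H7→d1:-  best=H7
  ? 131.88.0.3  path d0:H7→d1:-→d2:-→d3:-→d4:-→d5:H0→d6:-→d7:-→d8:-→d9:-→d10:-→d11:-→d12:-→d13:-→d14:H2  best=H2
  + 131.90.64.0/18 (H1) depth=18
  + 224.228.210.0/24 (H1) depth=24
  ? 128.123.217.90  path d0:H7→d1:-→d2:-→d3:-→d4:-→d5:H0→d6:-  best=H0
  ? 131.88.126.83  path d0:H7→d1:-→d2:-→d3:-→d4:-→d5:H0→d6:-→d7:-→d8:-→d9:-→d10:-→d11:-→d12:-→d13:-→d14:H2  best=H2
  + 131.80.0.0/12 (H7) depth=12
  + 98.98.128.0/17 (H7) depth=17
  ? 128.0.194.70  path d0:H7→d1:-→d2:-→d3:-→d4:-→d5:H0→d6:-  best=H0
  - 0.0.0.0/0 clear@0
  ? 128.0.0.5  path d0:-→d1:-→d2:-→d3:-→d4:-→d5:H0→d6:-  best=H0
  ? 224.228.210.177  path d0:-→d1:-→d2:-→d3:-→d4:-→d5:-→d6:-→d7:-→d8:-→d9:-→d10:-→d11:-→d12:H1→d13:-→d14:-→d15:-→d16:-→d17:-→d18:-→d19:-→d20:-→d21:-→d22:-→d23:-→d24:H1→d25:-→d26:-→d27:-→d28:-→d29:H5  best=H5
  + 0.0.0.0/0 (H1) depth=0
  + 98.98.0.0/16 (H5) depth=16
  ? 131.80.0.1  path d0:H1→d1:-→d2:-→d3:-→d4:-→d5:H0→d6:-→d7:-→d8:-→d9:-→d10:-→d11:-→d12:H7  best=H7
  - 98.98.128.0/17 clear@17
  ? 224.228.210.40  path d0:H1→d1:-→d2:-→d3:-→d4:-→d5:-→d6:-→d7:-→d8:-→d9:-→d10:-→d11:-→d12:H1→d13:-→d14:-→d15:-→d16:-→d17:-→d18:-→d19:-→d20:-→d21:-→d22:-→d23:-→d24:H1  best=H1
  - 131.88.0.0/14 clear@14

== LOOKUPS ==
["H2","H2","H2","H7","H0","H0","H0","H7","H1","H0","H2","H7","H2","H0","H2","H0","H0","H5","H7","H1"]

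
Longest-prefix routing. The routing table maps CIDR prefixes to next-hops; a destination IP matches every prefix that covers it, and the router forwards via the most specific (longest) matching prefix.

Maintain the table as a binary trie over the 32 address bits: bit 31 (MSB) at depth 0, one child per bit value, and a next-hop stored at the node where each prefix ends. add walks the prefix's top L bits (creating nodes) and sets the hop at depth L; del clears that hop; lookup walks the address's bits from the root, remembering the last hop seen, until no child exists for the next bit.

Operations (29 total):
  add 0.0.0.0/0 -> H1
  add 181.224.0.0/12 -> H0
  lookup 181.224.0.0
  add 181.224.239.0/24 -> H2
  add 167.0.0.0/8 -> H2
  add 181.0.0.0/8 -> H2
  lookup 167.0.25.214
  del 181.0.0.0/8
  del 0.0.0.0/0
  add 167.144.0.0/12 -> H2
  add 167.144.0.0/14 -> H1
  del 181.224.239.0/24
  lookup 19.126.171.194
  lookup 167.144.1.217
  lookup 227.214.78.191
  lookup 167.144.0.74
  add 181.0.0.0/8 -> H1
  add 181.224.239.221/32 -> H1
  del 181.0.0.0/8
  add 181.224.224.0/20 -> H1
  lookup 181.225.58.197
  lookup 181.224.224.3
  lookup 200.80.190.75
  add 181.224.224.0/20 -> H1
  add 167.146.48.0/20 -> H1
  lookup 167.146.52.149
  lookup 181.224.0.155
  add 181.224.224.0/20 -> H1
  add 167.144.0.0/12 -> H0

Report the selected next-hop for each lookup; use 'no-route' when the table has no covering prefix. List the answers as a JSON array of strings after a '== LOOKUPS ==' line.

Trace:
  + 0.0.0.0/0 (H1) depth=0
  + 181.224.0.0/12 (H0) depth=12
  ? 181.224.0.0  path d0:H1→d1:-→d2:-→d3:-→d4:-→d5:-→d6:-→d7:-→d8:-→d9:-→d10:-→d11:-→d12:H0  best=H0
  + 181.224.239.0/24 (H2) depth=24
  + 167.0.0.0/8 (H2) depth=8
  + 181.0.0.0/8 (H2) depth=8
  ? 167.0.25.214  path d0:H1→d1:-→d2:-→d3:-→d4:-→d5:-→d6:-→d7:-→d8:H2  best=H2
  del 181.0.0.0/8 (clear depth 8)
  del 0.0.0.0/0 (clear depth 0)
  + 167.144.0.0/12 (H2) depth=12
  + 167.144.0.0/14 (H1) depth=14
  del 181.224.239.0/24 (clear depth 24)
  ? 19.126.171.194  path d0:-  best=no-route
  ? 167.144.1.217  path d0:-→d1:-→d2:-→d3:-→d4:-→d5:-→d6:-→d7:-→d8:H2→d9:-→d10:-→d11:-→d12:H2→d13:-→d14:H1  best=H1
  ? 227.214.78.191  path d0:-→d1:-  best=no-route
  ? 167.144.0.74  path d0:-→d1:-→d2:-→d3:-→d4:-→d5:-→d6:-→d7:-→d8:H2→d9:-→d10:-→d11:-→d12:H2→d13:-→d14:H1  best=H1
  + 181.0.0.0/8 (H1) depth=8
  + 181.224.239.221/32 (H1) depth=32
  del 181.0.0.0/8 (clear depth 8)
  + 181.224.224.0/20 (H1) depth=20
  ? 181.225.58.197  path d0:-→d1:-→d2:-→d3:-→d4:-→d5:-→d6:-→d7:-→d8:-→d9:-→d10:-→d11:-→d12:H0→d13:-→d14:-→d15:-  best=H0
  ? 181.224.224.3  path d0:-→d1:-→d2:-→d3:-→d4:-→d5:-→d6:-→d7:-→d8:-→d9:-→d10:-→d11:-→d12:H0→d13:-→d14:-→d15:-→d16:-→d17:-→d18:-→d19:-→d20:H1  best=H1
  ? 200.80.190.75  path d0:-→d1:-  best=no-route
  + 181.224.224.0/20 (H1) depth=20
  + 167.146.48.0/20 (H1) depth=20
  ? 167.146.52.149  path d0:-→d1:-→d2:-→d3:-→d4:-→d5:-→d6:-→d7:-→d8:H2→d9:-→d10:-→d11:-→d12:H2→d13:-→d14:H1→d15:-→d16:-→d17:-→d18:-→d19:-→d20:H1  best=H1
  ? 181.224.0.155  path d0:-→d1:-→d2:-→d3:-→d4:-→d5:-→d6:-→d7:-→d8:-→d9:-→d10:-→d11:-→d12:H0→d13:-→d14:-→d15:-→d16:-  best=H0
  + 181.224.224.0/20 (H1) depth=20
  + 167.144.0.0/12 (H0) depth=12

== LOOKUPS ==
["H0","H2","no-route","H1","no-route","H1","H0","H1","no-route","H1","H0"]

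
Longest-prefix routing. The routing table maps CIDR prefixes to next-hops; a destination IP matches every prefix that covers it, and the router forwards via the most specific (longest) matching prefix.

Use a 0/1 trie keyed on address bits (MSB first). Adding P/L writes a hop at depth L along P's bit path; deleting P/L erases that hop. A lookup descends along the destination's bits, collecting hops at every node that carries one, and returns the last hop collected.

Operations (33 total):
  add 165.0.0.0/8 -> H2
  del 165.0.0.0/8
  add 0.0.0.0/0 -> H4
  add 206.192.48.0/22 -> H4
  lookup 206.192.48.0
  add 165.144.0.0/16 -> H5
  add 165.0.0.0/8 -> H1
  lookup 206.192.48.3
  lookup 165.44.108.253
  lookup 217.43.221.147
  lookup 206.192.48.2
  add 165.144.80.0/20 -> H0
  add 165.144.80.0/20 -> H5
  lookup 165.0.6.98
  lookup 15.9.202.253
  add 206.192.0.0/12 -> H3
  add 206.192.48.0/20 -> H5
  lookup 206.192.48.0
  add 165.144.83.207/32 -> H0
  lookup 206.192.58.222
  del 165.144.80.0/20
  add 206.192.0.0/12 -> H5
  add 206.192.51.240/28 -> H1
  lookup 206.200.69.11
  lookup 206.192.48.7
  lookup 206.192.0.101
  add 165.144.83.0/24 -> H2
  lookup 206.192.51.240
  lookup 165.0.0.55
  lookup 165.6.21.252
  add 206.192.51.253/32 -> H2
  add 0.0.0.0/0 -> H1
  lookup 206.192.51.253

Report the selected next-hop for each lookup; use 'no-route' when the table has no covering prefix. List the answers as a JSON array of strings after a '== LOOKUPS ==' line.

Trace:
  + 165.0.0.0/8 (H2) depth=8
  - 165.0.0.0/8 clear@8
  + 0.0.0.0/0 (H4) depth=0
  + 206.192.48.0/22 (H4) depth=22
  ? 206.192.48.0  path d0:H4→d1:-→d2:-→d3:-→d4:-→d5:-→d6:-→d7:-→d8:-→d9:-→d10:-→d11:-→d12:-→d13:-→d14:-→d15:-→d16:-→d17:-→d18:-→d19:-→d20:-→d21:-→d22:H4  best=H4
  + 165.144.0.0/16 (H5) depth=16
  + 165.0.0.0/8 (H1) depth=8
  ? 206.192.48.3  path d0:H4→d1:-→d2:-→d3:-→d4:-→d5:-→d6:-→d7:-→d8:-→d9:-→d10:-→d11:-→d12:-→d13:-→d14:-→d15:-→d16:-→d17:-→d18:-→d19:-→d20:-→d21:-→d22:H4  best=H4
  ? 165.44.108.253  path d0:H4→d1:-→d2:-→d3:-→d4:-→d5:-→d6:-→d7:-→d8:H1  best=H1
  ? 217.43.221.147  path d0:H4→d1:-→d2:-→d3:-  best=H4
  ? 206.192.48.2  path d0:H4→d1:-→d2:-→d3:-→d4:-→d5:-→d6:-→d7:-→d8:-→d9:-→d10:-→d11:-→d12:-→d13:-→d14:-→d15:-→d16:-→d17:-→d18:-→d19:-→d20:-→d21:-→d22:H4  best=H4
  + 165.144.80.0/20 (H0) depth=20
  + 165.144.80.0/20 (H5) depth=20
  ? 165.0.6.98  path d0:H4→d1:-→d2:-→d3:-→d4:-→d5:-→d6:-→d7:-→d8:H1  best=H1
  ? 15.9.202.253  path d0:H4  best=H4
  + 206.192.0.0/12 (H3) depth=12
  + 206.192.48.0/20 (H5) depth=20
  ? 206.192.48.0  path d0:H4→d1:-→d2:-→d3:-→d4:-→d5:-→d6:-→d7:-→d8:-→d9:-→d10:-→d11:-→d12:H3→d13:-→d14:-→d15:-→d16:-→d17:-→d18:-→d19:-→d20:H5→d21:-→d22:H4  best=H4
  + 165.144.83.207/32 (H0) depth=32
  ? 206.192.58.222  path d0:H4→d1:-→d2:-→d3:-→d4:-→d5:-→d6:-→d7:-→d8:-→d9:-→d10:-→d11:-→d12:H3→d13:-→d14:-→d15:-→d16:-→d17:-→d18:-→d19:-→d20:H5  best=H5
  - 165.144.80.0/20 clear@20
  + 206.192.0.0/12 (H5) depth=12
  + 206.192.51.240/28 (H1) depth=28
  ? 206.200.69.11  path d0:H4→d1:-→d2:-→d3:-→d4:-→d5:-→d6:-→d7:-→d8:-→d9:-→d10:-→d11:-→d12:H5  best=H5
  ? 206.192.48.7  path d0:H4→d1:-→d2:-→d3:-→d4:-→d5:-→d6:-→d7:-→d8:-→d9:-→d10:-→d11:-→d12:H5→d13:-→d14:-→d15:-→d16:-→d17:-→d18:-→d19:-→d20:H5→d21:-→d22:H4  best=H4
  ? 206.192.0.101  path d0:H4→d1:-→d2:-→d3:-→d4:-→d5:-→d6:-→d7:-→d8:-→d9:-→d10:-→d11:-→d12:H5→d13:-→d14:-→d15:-→d16:-→d17:-→d18:-  best=H5
  + 165.144.83.0/24 (H2) depth=24
  ? 206.192.51.240  path d0:H4→d1:-→d2:-→d3:-→d4:-→d5:-→d6:-→d7:-→d8:-→d9:-→d10:-→d11:-→d12:H5→d13:-→d14:-→d15:-→d16:-→d17:-→d18:-→d19:-→d20:H5→d21:-→d22:H4→d23:-→d24:-→d25:-→d26:-→d27:-→d28:H1  best=H1
  ? 165.0.0.55  path d0:H4→d1:-→d2:-→d3:-→d4:-→d5:-→d6:-→d7:-→d8:H1  best=H1
  ? 165.6.21.252  path d0:H4→d1:-→d2:-→d3:-→d4:-→d5:-→d6:-→d7:-→d8:H1  best=H1
  + 206.192.51.253/32 (H2) depth=32
  + 0.0.0.0/0 (H1) depth=0
  ? 206.192.51.253  path d0:H1→d1:-→d2:-→d3:-→d4:-→d5:-→d6:-→d7:-→d8:-→d9:-→d10:-→d11:-→d12:H5→d13:-→d14:-→d15:-→d16:-→d17:-→d18:-→d19:-→d20:H5→d21:-→d22:H4→d23:-→d24:-→d25:-→d26:-→d27:-→d28:H1→d29:-→d30:-→d31:-→d32:H2  best=H2

== LOOKUPS ==
["H4","H4","H1","H4","H4","H1","H4","H4","H5","H5","H4","H5","H1","H1","H1","H2"]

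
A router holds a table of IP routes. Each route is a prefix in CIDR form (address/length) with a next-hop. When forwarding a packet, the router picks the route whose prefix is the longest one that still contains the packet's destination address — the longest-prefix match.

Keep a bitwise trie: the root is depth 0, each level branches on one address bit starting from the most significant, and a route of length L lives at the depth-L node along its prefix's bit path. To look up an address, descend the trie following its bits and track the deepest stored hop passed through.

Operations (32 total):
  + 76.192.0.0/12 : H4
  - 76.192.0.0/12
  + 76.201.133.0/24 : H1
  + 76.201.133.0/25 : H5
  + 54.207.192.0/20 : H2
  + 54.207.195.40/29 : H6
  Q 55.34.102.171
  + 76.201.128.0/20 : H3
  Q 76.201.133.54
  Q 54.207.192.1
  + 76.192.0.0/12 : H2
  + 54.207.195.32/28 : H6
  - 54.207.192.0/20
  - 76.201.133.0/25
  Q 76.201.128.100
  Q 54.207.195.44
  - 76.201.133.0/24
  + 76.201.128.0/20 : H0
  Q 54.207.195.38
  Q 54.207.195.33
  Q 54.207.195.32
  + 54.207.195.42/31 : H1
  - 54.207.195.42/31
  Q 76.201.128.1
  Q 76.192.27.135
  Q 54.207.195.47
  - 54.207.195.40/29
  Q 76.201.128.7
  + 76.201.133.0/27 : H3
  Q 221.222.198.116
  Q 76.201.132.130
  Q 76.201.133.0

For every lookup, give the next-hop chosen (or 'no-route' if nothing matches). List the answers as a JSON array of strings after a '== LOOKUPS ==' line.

Process each operation:
  add 76.192.0.0/12 -> H4 at depth 12
  - 76.192.0.0/12 clear@12
  add 76.201.133.0/24 -> H1 at depth 24
  add 76.201.133.0/25 -> H5 at depth 25
  add 54.207.192.0/20 -> H2 at depth 20
  add 54.207.195.40/29 -> H6 at depth 29
  ? 55.34.102.171  path d0:-→d1:-→d2:-→d3:-→d4:-→d5:-→d6:-→d7:-  best=no-route
  add 76.201.128.0/20 -> H3 at depth 20
  ? 76.201.133.54  path d0:-→d1:-→d2:-→d3:-→d4:-→d5:-→d6:-→d7:-→d8:-→d9:-→d10:-→d11:-→d12:-→d13:-→d14:-→d15:-→d16:-→d17:-→d18:-→d19:-→d20:H3→d21:-→d22:-→d23:-→d24:H1→d25:H5  best=H5
  ? 54.207.192.1  path d0:-→d1:-→d2:-→d3:-→d4:-→d5:-→d6:-→d7:-→d8:-→d9:-→d10:-→d11:-→d12:-→d13:-→d14:-→d15:-→d16:-→d17:-→d18:-→d19:-→d20:H2→d21:-→d22:-  best=H2
  add 76.192.0.0/12 -> H2 at depth 12
  add 54.207.195.32/28 -> H6 at depth 28
  - 54.207.192.0/20 clear@20
  - 76.201.133.0/25 clear@25
  ? 76.201.128.100  path d0:-→d1:-→d2:-→d3:-→d4:-→d5:-→d6:-→d7:-→d8:-→d9:-→d10:-→d11:-→d12:H2→d13:-→d14:-→d15:-→d16:-→d17:-→d18:-→d19:-→d20:H3→d21:-  best=H3
  ? 54.207.195.44  path d0:-→d1:-→d2:-→d3:-→d4:-→d5:-→d6:-→d7:-→d8:-→d9:-→d10:-→d11:-→d12:-→d13:-→d14:-→d15:-→d16:-→d17:-→d18:-→d19:-→d20:-→d21:-→d22:-→d23:-→d24:-→d25:-→d26:-→d27:-→d28:H6→d29:H6  best=H6
  - 76.201.133.0/24 clear@24
  add 76.201.128.0/20 -> H0 at depth 20
  ? 54.207.195.38  path d0:-→d1:-→d2:-→d3:-→d4:-→d5:-→d6:-→d7:-→d8:-→d9:-→d10:-→d11:-→d12:-→d13:-→d14:-→d15:-→d16:-→d17:-→d18:-→d19:-→d20:-→d21:-→d22:-→d23:-→d24:-→d25:-→d26:-→d27:-→d28:H6  best=H6
  ? 54.207.195.33  path d0:-→d1:-→d2:-→d3:-→d4:-→d5:-→d6:-→d7:-→d8:-→d9:-→d10:-→d11:-→d12:-→d13:-→d14:-→d15:-→d16:-→d17:-→d18:-→d19:-→d20:-→d21:-→d22:-→d23:-→d24:-→d25:-→d26:-→d27:-→d28:H6  best=H6
  ? 54.207.195.32  path d0:-→d1:-→d2:-→d3:-→d4:-→d5:-→d6:-→d7:-→d8:-→d9:-→d10:-→d11:-→d12:-→d13:-→d14:-→d15:-→d16:-→d17:-→d18:-→d19:-→d20:-→d21:-→d22:-→d23:-→d24:-→d25:-→d26:-→d27:-→d28:H6  best=H6
  add 54.207.195.42/31 -> H1 at depth 31
  - 54.207.195.42/31 clear@31
  ? 76.201.128.1  path d0:-→d1:-→d2:-→d3:-→d4:-→d5:-→d6:-→d7:-→d8:-→d9:-→d10:-→d11:-→d12:H2→d13:-→d14:-→d15:-→d16:-→d17:-→d18:-→d19:-→d20:H0→d21:-  best=H0
  ? 76.192.27.135  path d0:-→d1:-→d2:-→d3:-→d4:-→d5:-→d6:-→d7:-→d8:-→d9:-→d10:-→d11:-→d12:H2  best=H2
  ? 54.207.195.47  path d0:-→d1:-→d2:-→d3:-→d4:-→d5:-→d6:-→d7:-→d8:-→d9:-→d10:-→d11:-→d12:-→d13:-→d14:-→d15:-→d16:-→d17:-→d18:-→d19:-→d20:-→d21:-→d22:-→d23:-→d24:-→d25:-→d26:-→d27:-→d28:H6→d29:H6  best=H6
  - 54.207.195.40/29 clear@29
  ? 76.201.128.7  path d0:-→d1:-→d2:-→d3:-→d4:-→d5:-→d6:-→d7:-→d8:-→d9:-→d10:-→d11:-→d12:H2→d13:-→d14:-→d15:-→d16:-→d17:-→d18:-→d19:-→d20:H0→d21:-  best=H0
  add 76.201.133.0/27 -> H3 at depth 27
  ? 221.222.198.116  path d0:-  best=no-route
  ? 76.201.132.130  path d0:-→d1:-→d2:-→d3:-→d4:-→d5:-→d6:-→d7:-→d8:-→d9:-→d10:-→d11:-→d12:H2→d13:-→d14:-→d15:-→d16:-→d17:-→d18:-→d19:-→d20:H0→d21:-→d22:-→d23:-  best=H0
  ? 76.201.133.0  path d0:-→d1:-→d2:-→d3:-→d4:-→d5:-→d6:-→d7:-→d8:-→d9:-→d10:-→d11:-→d12:H2→d13:-→d14:-→d15:-→d16:-→d17:-→d18:-→d19:-→d20:H0→d21:-→d22:-→d23:-→d24:-→d25:-→d26:-→d27:H3  best=H3

== LOOKUPS ==
["no-route","H5","H2","H3","H6","H6","H6","H6","H0","H2","H6","H0","no-route","H0","H3"]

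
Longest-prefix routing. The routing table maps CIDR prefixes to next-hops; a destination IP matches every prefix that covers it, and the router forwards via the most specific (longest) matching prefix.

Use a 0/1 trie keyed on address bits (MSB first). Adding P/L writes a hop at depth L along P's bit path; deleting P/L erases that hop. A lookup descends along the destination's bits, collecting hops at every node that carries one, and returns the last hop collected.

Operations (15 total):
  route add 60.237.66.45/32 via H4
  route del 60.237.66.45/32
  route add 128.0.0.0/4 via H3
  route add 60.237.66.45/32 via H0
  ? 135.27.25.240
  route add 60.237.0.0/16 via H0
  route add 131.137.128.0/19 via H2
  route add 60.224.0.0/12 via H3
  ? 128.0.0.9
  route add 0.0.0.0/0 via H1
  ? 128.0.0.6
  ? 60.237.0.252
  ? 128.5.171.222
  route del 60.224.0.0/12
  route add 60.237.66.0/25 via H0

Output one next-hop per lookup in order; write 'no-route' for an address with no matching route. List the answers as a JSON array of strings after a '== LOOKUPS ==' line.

Process each operation:
  add 60.237.66.45/32 -> H4 at depth 32
  - 60.237.66.45/32 clear@32
  add 128.0.0.0/4 -> H3 at depth 4
  add 60.237.66.45/32 -> H0 at depth 32
  lookup 135.27.25.240: bits 1000 walk d0:-→d1:-→d2:-→d3:-→d4:H3 -> H3
  add 60.237.0.0/16 -> H0 at depth 16
  add 131.137.128.0/19 -> H2 at depth 19
  add 60.224.0.0/12 -> H3 at depth 12
  lookup 128.0.0.9: bits 100000 walk d0:-→d1:-→d2:-→d3:-→d4:H3→d5:-→d6:- -> H3
  add 0.0.0.0/0 -> H1 at depth 0
  lookup 128.0.0.6: bits 100000 walk d0:H1→d1:-→d2:-→d3:-→d4:H3→d5:-→d6:- -> H3
  lookup 60.237.0.252: bits 00111100111011010 walk d0:H1→d1:-→d2:-→d3:-→d4:-→d5:-→d6:-→d7:-→d8:-→d9:-→d10:-→d11:-→d12:H3→d13:-→d14:-→d15:-→d16:H0→d17:- -> H0
  lookup 128.5.171.222: bits 100000 walk d0:H1→d1:-→d2:-→d3:-→d4:H3→d5:-→d6:- -> H3
  - 60.224.0.0/12 clear@12
  add 60.237.66.0/25 -> H0 at depth 25

== LOOKUPS ==
["H3","H3","H3","H0","H3"]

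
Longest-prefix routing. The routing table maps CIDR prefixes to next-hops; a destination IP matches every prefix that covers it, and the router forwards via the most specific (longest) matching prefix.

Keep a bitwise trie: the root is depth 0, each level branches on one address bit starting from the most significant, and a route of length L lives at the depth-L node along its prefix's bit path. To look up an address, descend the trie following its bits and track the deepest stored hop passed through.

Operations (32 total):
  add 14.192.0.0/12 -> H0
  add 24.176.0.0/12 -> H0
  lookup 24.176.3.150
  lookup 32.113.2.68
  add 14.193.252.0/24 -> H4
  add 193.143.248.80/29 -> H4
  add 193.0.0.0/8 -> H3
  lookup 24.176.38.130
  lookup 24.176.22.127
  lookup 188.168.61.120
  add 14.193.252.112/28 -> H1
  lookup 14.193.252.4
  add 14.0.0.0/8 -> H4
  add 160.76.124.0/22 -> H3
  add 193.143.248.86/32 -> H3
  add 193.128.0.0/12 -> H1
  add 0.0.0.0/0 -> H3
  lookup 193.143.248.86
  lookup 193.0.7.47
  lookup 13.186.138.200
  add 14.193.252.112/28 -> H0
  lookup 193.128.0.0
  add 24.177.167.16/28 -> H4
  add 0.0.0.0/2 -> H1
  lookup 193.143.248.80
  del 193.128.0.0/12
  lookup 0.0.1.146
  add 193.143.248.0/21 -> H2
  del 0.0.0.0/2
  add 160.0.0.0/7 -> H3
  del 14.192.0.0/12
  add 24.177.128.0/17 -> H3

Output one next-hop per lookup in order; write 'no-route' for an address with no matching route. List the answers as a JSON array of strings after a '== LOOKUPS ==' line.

Trace:
  add 14.192.0.0/12 -> H0 at depth 12
  add 24.176.0.0/12 -> H0 at depth 12
  lookup 24.176.3.150: bits 000110001011 walk d0:-→d1:-→d2:-→d3:-→d4:-→d5:-→d6:-→d7:-→d8:-→d9:-→d10:-→d11:-→d12:H0 -> H0
  lookup 32.113.2.68: bits 00 walk d0:-→d1:-→d2:- -> no-route
  add 14.193.252.0/24 -> H4 at depth 24
  add 193.143.248.80/29 -> H4 at depth 29
  add 193.0.0.0/8 -> H3 at depth 8
  lookup 24.176.38.130: bits 000110001011 walk d0:-→d1:-→d2:-→d3:-→d4:-→d5:-→d6:-→d7:-→d8:-→d9:-→d10:-→d11:-→d12:H0 -> H0
  lookup 24.176.22.127: bits 000110001011 walk d0:-→d1:-→d2:-→d3:-→d4:-→d5:-→d6:-→d7:-→d8:-→d9:-→d10:-→d11:-→d12:H0 -> H0
  lookup 188.168.61.120: bits 1 walk d0:-→d1:- -> no-route
  add 14.193.252.112/28 -> H1 at depth 28
  lookup 14.193.252.4: bits 0000111011000001111111000 walk d0:-→d1:-→d2:-→d3:-→d4:-→d5:-→d6:-→d7:-→d8:-→d9:-→d10:-→d11:-→d12:H0→d13:-→d14:-→d15:-→d16:-→d17:-→d18:-→d19:-→d20:-→d21:-→d22:-→d23:-→d24:H4→d25:- -> H4
  add 14.0.0.0/8 -> H4 at depth 8
  add 160.76.124.0/22 -> H3 at depth 22
  add 193.143.248.86/32 -> H3 at depth 32
  add 193.128.0.0/12 -> H1 at depth 12
  add 0.0.0.0/0 -> H3 at depth 0
  lookup 193.143.248.86: bits 11000001100011111111100001010110 walk d0:H3→d1:-→d2:-→d3:-→d4:-→d5:-→d6:-→d7:-→d8:H3→d9:-→d10:-→d11:-→d12:H1→d13:-→d14:-→d15:-→d16:-→d17:-→d18:-→d19:-→d20:-→d21:-→d22:-→d23:-→d24:-→d25:-→d26:-→d27:-→d28:-→d29:H4→d30:-→d31:-→d32:H3 -> H3
  lookup 193.0.7.47: bits 11000001 walk d0:H3→d1:-→d2:-→d3:-→d4:-→d5:-→d6:-→d7:-→d8:H3 -> H3
  lookup 13.186.138.200: bits 000011 walk d0:H3→d1:-→d2:-→d3:-→d4:-→d5:-→d6:- -> H3
  add 14.193.252.112/28 -> H0 at depth 28
  lookup 193.128.0.0: bits 110000011000 walk d0:H3→d1:-→d2:-→d3:-→d4:-→d5:-→d6:-→d7:-→d8:H3→d9:-→d10:-→d11:-→d12:H1 -> H1
  add 24.177.167.16/28 -> H4 at depth 28
  add 0.0.0.0/2 -> H1 at depth 2
  lookup 193.143.248.80: bits 11000001100011111111100001010 walk d0:H3→d1:-→d2:-→d3:-→d4:-→d5:-→d6:-→d7:-→d8:H3→d9:-→d10:-→d11:-→d12:H1→d13:-→d14:-→d15:-→d16:-→d17:-→d18:-→d19:-→d20:-→d21:-→d22:-→d23:-→d24:-→d25:-→d26:-→d27:-→d28:-→d29:H4 -> H4
  - 193.128.0.0/12 clear@12
  lookup 0.0.1.146: bits 0000 walk d0:H3→d1:-→d2:H1→d3:-→d4:- -> H1
  add 193.143.248.0/21 -> H2 at depth 21
  - 0.0.0.0/2 clear@2
  add 160.0.0.0/7 -> H3 at depth 7
  - 14.192.0.0/12 clear@12
  add 24.177.128.0/17 -> H3 at depth 17

== LOOKUPS ==
["H0","no-route","H0","H0","no-route","H4","H3","H3","H3","H1","H4","H1"]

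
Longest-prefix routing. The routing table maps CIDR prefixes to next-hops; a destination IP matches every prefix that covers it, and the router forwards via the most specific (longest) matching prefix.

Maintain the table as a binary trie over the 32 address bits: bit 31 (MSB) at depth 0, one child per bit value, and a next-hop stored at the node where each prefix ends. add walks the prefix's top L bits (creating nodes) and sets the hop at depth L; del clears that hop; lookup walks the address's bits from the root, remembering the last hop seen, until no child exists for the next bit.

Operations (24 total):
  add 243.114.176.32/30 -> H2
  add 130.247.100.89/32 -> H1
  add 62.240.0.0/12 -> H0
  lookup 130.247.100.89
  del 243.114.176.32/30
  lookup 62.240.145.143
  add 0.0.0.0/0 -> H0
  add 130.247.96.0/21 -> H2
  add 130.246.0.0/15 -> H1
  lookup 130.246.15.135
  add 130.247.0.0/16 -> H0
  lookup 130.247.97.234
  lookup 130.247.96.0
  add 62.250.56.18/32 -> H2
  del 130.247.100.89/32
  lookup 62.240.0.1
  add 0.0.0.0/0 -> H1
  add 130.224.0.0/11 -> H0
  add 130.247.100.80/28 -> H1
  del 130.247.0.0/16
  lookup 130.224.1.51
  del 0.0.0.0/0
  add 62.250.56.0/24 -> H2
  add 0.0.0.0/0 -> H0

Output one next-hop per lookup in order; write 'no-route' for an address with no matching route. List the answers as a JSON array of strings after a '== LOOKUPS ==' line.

Process each operation:
  + 243.114.176.32/30 (H2) depth=30
  + 130.247.100.89/32 (H1) depth=32
  + 62.240.0.0/12 (H0) depth=12
  lookup 130.247.100.89: bits 10000010111101110110010001011001 walk d0:-→d1:-→d2:-→d3:-→d4:-→d5:-→d6:-→d7:-→d8:-→d9:-→d10:-→d11:-→d12:-→d13:-→d14:-→d15:-→d16:-→d17:-→d18:-→d19:-→d20:-→d21:-→d22:-→d23:-→d24:-→d25:-→d26:-→d27:-→d28:-→d29:-→d30:-→d31:-→d32:H1 -> H1
  del 243.114.176.32/30 (clear depth 30)
  lookup 62.240.145.143: bits 001111101111 walk d0:-→d1:-→d2:-→d3:-→d4:-→d5:-→d6:-→d7:-→d8:-→d9:-→d10:-→d11:-→d12:H0 -> H0
  + 0.0.0.0/0 (H0) depth=0
  + 130.247.96.0/21 (H2) depth=21
  + 130.246.0.0/15 (H1) depth=15
  lookup 130.246.15.135: bits 100000101111011 walk d0:H0→d1:-→d2:-→d3:-→d4:-→d5:-→d6:-→d7:-→d8:-→d9:-→d10:-→d11:-→d12:-→d13:-→d14:-→d15:H1 -> H1
  + 130.247.0.0/16 (H0) depth=16
  lookup 130.247.97.234: bits 100000101111011101100 walk d0:H0→d1:-→d2:-→d3:-→d4:-→d5:-→d6:-→d7:-→d8:-→d9:-→d10:-→d11:-→d12:-→d13:-→d14:-→d15:H1→d16:H0→d17:-→d18:-→d19:-→d20:-→d21:H2 -> H2
  lookup 130.247.96.0: bits 100000101111011101100 walk d0:H0→d1:-→d2:-→d3:-→d4:-→d5:-→d6:-→d7:-→d8:-→d9:-→d10:-→d11:-→d12:-→d13:-→d14:-→d15:H1→d16:H0→d17:-→d18:-→d19:-→d20:-→d21:H2 -> H2
  + 62.250.56.18/32 (H2) depth=32
  del 130.247.100.89/32 (clear depth 32)
  lookup 62.240.0.1: bits 001111101111 walk d0:H0→d1:-→d2:-→d3:-→d4:-→d5:-→d6:-→d7:-→d8:-→d9:-→d10:-→d11:-→d12:H0 -> H0
  + 0.0.0.0/0 (H1) depth=0
  + 130.224.0.0/11 (H0) depth=11
  + 130.247.100.80/28 (H1) depth=28
  del 130.247.0.0/16 (clear depth 16)
  lookup 130.224.1.51: bits 10000010111 walk d0:H1→d1:-→d2:-→d3:-→d4:-→d5:-→d6:-→d7:-→d8:-→d9:-→d10:-→d11:H0 -> H0
  del 0.0.0.0/0 (clear depth 0)
  + 62.250.56.0/24 (H2) depth=24
  + 0.0.0.0/0 (H0) depth=0

== LOOKUPS ==
["H1","H0","H1","H2","H2","H0","H0"]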